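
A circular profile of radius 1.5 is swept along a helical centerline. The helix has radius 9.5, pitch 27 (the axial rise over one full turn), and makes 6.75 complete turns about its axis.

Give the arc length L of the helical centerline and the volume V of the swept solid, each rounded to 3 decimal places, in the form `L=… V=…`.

2πR = 2π·9.5 = 59.690260
per-turn = √(59.690260² + 27²) = √(3562.9272 + 729) = √4291.9272 = 65.512802
L = 6.75 × 65.512802 = 442.211412
V = π·1.5² × L = 7.068583 × 442.211412 = 3125.808274

L=442.211 V=3125.808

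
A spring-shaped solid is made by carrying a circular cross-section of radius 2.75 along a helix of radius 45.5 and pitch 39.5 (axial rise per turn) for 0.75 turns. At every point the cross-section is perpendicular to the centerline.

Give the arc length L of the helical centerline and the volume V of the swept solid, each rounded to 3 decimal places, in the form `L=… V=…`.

2πR = 2π·45.5 = 285.884931
per-turn = √(285.884931² + 39.5²) = √(81730.1940 + 1560.25) = √83290.4440 = 288.600839
L = 0.75 × 288.600839 = 216.450629
V = π·2.75² × L = 23.758294 × 216.450629 = 5142.497775

L=216.451 V=5142.498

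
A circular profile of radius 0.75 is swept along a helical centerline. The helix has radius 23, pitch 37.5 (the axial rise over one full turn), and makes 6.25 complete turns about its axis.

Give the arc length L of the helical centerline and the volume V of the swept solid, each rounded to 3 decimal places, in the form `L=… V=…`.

L=933.122 V=1648.962

2πR = 2π·23 = 144.513262
per-turn = √(144.513262² + 37.5²) = √(20884.0829 + 1406.25) = √22290.3329 = 149.299474
L = 6.25 × 149.299474 = 933.121712
V = π·0.75² × L = 1.767146 × 933.121712 = 1648.962177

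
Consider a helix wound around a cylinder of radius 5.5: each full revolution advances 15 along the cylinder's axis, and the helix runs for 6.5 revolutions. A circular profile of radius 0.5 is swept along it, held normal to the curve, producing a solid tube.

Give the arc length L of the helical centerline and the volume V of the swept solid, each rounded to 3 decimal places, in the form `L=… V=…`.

2πR = 2π·5.5 = 34.557519
per-turn = √(34.557519² + 15²) = √(1194.2221 + 225) = √1419.2221 = 37.672565
L = 6.5 × 37.672565 = 244.871671
V = π·0.5² × L = 0.785398 × 244.871671 = 192.321760

L=244.872 V=192.322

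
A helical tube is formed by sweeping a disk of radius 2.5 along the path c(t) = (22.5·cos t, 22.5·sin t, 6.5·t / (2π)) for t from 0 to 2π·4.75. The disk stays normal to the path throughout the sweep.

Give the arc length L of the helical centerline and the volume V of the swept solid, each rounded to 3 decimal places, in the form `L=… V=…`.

2πR = 2π·22.5 = 141.371669
per-turn = √(141.371669² + 6.5²) = √(19985.9489 + 42.25) = √20028.1989 = 141.521019
L = 4.75 × 141.521019 = 672.224842
V = π·2.5² × L = 19.634954 × 672.224842 = 13199.103904

L=672.225 V=13199.104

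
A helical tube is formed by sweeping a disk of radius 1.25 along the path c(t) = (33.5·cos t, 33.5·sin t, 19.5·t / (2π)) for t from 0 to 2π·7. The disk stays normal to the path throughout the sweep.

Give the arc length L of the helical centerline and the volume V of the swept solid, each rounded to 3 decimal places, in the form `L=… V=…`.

L=1479.716 V=7263.540

2πR = 2π·33.5 = 210.486708
per-turn = √(210.486708² + 19.5²) = √(44304.6542 + 380.25) = √44684.9042 = 211.388042
L = 7 × 211.388042 = 1479.716292
V = π·1.25² × L = 4.908739 × 1479.716292 = 7263.540361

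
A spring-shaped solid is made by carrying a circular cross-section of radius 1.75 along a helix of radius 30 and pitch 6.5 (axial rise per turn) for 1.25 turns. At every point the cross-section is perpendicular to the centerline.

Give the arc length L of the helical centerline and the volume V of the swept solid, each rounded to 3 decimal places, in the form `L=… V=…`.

2πR = 2π·30 = 188.495559
per-turn = √(188.495559² + 6.5²) = √(35530.5758 + 42.25) = √35572.8258 = 188.607598
L = 1.25 × 188.607598 = 235.759497
V = π·1.75² × L = 9.621128 × 235.759497 = 2268.272179

L=235.759 V=2268.272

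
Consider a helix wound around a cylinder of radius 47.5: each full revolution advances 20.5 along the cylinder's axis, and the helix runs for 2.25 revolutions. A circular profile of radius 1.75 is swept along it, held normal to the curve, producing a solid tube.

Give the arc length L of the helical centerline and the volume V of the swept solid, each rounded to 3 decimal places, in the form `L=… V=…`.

L=673.098 V=6475.959

2πR = 2π·47.5 = 298.451302
per-turn = √(298.451302² + 20.5²) = √(89073.1797 + 420.25) = √89493.4297 = 299.154525
L = 2.25 × 299.154525 = 673.097681
V = π·1.75² × L = 9.621128 × 673.097681 = 6475.958608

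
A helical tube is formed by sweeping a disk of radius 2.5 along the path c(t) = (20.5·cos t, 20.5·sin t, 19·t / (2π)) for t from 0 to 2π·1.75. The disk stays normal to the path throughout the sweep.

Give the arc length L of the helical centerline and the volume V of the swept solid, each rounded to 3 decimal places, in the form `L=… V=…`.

2πR = 2π·20.5 = 128.805299
per-turn = √(128.805299² + 19²) = √(16590.8050 + 361) = √16951.8050 = 130.199098
L = 1.75 × 130.199098 = 227.848421
V = π·2.5² × L = 19.634954 × 227.848421 = 4473.793278

L=227.848 V=4473.793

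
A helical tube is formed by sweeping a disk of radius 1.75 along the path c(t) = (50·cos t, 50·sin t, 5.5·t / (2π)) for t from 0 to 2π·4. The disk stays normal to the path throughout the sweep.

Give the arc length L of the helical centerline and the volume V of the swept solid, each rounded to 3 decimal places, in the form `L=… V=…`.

L=1256.830 V=12092.118

2πR = 2π·50 = 314.159265
per-turn = √(314.159265² + 5.5²) = √(98696.0440 + 30.25) = √98726.2940 = 314.207406
L = 4 × 314.207406 = 1256.829624
V = π·1.75² × L = 9.621128 × 1256.829624 = 12092.118062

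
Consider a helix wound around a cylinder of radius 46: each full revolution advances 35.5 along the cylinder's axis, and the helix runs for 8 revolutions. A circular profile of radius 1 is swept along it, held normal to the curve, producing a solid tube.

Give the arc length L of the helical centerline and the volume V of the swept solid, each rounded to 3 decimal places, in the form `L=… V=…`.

2πR = 2π·46 = 289.026524
per-turn = √(289.026524² + 35.5²) = √(83536.3317 + 1260.25) = √84796.5817 = 291.198526
L = 8 × 291.198526 = 2329.588209
V = π·1² × L = 3.141593 × 2329.588209 = 7318.617205

L=2329.588 V=7318.617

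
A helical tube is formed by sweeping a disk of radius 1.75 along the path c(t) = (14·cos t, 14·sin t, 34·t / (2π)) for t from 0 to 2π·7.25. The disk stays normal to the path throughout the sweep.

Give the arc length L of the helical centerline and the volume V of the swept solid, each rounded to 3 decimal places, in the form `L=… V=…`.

2πR = 2π·14 = 87.964594
per-turn = √(87.964594² + 34²) = √(7737.7699 + 1156) = √8893.7699 = 94.306786
L = 7.25 × 94.306786 = 683.724197
V = π·1.75² × L = 9.621128 × 683.724197 = 6578.197677

L=683.724 V=6578.198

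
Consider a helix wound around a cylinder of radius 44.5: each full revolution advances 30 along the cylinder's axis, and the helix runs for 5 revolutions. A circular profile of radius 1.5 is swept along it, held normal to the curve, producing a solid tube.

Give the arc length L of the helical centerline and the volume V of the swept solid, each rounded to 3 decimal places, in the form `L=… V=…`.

L=1406.033 V=9938.661

2πR = 2π·44.5 = 279.601746
per-turn = √(279.601746² + 30²) = √(78177.1365 + 900) = √79077.1365 = 281.206573
L = 5 × 281.206573 = 1406.032863
V = π·1.5² × L = 7.068583 × 1406.032863 = 9938.660654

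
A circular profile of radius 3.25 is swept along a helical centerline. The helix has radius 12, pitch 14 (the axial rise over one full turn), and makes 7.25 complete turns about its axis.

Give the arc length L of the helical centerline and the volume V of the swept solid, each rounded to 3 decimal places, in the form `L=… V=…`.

2πR = 2π·12 = 75.398224
per-turn = √(75.398224² + 14²) = √(5684.8921 + 196) = √5880.8921 = 76.686975
L = 7.25 × 76.686975 = 555.980569
V = π·3.25² × L = 33.183072 × 555.980569 = 18449.143468

L=555.981 V=18449.143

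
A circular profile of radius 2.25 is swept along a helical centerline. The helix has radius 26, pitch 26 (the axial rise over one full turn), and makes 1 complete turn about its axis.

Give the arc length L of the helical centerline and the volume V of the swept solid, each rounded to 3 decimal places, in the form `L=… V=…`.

2πR = 2π·26 = 163.362818
per-turn = √(163.362818² + 26²) = √(26687.4103 + 676) = √27363.4103 = 165.418893
L = 1 × 165.418893 = 165.418893
V = π·2.25² × L = 15.904313 × 165.418893 = 2630.873825

L=165.419 V=2630.874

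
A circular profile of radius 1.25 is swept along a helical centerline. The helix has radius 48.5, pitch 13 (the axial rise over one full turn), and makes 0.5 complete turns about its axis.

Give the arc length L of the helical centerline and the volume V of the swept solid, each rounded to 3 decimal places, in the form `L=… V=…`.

L=152.506 V=748.611

2πR = 2π·48.5 = 304.734487
per-turn = √(304.734487² + 13²) = √(92863.1078 + 169) = √93032.1078 = 305.011652
L = 0.5 × 305.011652 = 152.505826
V = π·1.25² × L = 4.908739 × 152.505826 = 748.611223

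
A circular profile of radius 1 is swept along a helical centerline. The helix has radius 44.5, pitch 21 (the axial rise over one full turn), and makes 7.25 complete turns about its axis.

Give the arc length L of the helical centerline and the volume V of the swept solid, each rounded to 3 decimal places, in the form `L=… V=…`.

L=2032.822 V=6386.299

2πR = 2π·44.5 = 279.601746
per-turn = √(279.601746² + 21²) = √(78177.1365 + 441) = √78618.1365 = 280.389259
L = 7.25 × 280.389259 = 2032.822126
V = π·1² × L = 3.141593 × 2032.822126 = 6386.299058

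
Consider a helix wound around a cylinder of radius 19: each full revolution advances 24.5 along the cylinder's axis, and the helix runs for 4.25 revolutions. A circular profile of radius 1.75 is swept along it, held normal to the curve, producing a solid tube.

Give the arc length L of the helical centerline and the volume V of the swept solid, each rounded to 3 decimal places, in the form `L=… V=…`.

L=517.942 V=4983.182

2πR = 2π·19 = 119.380521
per-turn = √(119.380521² + 24.5²) = √(14251.7088 + 600.25) = √14851.9588 = 121.868613
L = 4.25 × 121.868613 = 517.941604
V = π·1.75² × L = 9.621128 × 517.941604 = 4983.182209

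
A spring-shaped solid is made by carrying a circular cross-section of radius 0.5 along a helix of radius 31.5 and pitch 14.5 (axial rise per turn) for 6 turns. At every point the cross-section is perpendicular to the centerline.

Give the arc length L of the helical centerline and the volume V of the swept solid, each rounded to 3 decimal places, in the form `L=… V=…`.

L=1190.705 V=935.177

2πR = 2π·31.5 = 197.920337
per-turn = √(197.920337² + 14.5²) = √(39172.4599 + 210.25) = √39382.7099 = 198.450774
L = 6 × 198.450774 = 1190.704647
V = π·0.5² × L = 0.785398 × 1190.704647 = 935.177243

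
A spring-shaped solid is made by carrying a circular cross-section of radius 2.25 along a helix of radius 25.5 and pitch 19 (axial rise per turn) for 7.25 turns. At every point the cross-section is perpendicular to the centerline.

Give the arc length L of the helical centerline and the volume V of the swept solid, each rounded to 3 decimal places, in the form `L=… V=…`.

L=1169.743 V=18603.958

2πR = 2π·25.5 = 160.221225
per-turn = √(160.221225² + 19²) = √(25670.8410 + 361) = √26031.8410 = 161.343860
L = 7.25 × 161.343860 = 1169.742982
V = π·2.25² × L = 15.904313 × 1169.742982 = 18603.958299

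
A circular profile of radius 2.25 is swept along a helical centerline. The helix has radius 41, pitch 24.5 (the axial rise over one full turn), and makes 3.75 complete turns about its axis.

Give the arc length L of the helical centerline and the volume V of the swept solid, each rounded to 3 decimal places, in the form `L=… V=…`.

L=970.399 V=15433.526

2πR = 2π·41 = 257.610598
per-turn = √(257.610598² + 24.5²) = √(66363.2200 + 600.25) = √66963.4700 = 258.773009
L = 3.75 × 258.773009 = 970.398782
V = π·2.25² × L = 15.904313 × 970.398782 = 15433.525784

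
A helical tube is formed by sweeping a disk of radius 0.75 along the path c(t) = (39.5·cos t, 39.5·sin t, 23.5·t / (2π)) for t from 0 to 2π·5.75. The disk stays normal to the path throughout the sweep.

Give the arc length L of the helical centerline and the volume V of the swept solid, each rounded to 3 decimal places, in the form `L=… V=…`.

L=1433.451 V=2533.118

2πR = 2π·39.5 = 248.185820
per-turn = √(248.185820² + 23.5²) = √(61596.2011 + 552.25) = √62148.4511 = 249.295911
L = 5.75 × 249.295911 = 1433.451486
V = π·0.75² × L = 1.767146 × 1433.451486 = 2533.117870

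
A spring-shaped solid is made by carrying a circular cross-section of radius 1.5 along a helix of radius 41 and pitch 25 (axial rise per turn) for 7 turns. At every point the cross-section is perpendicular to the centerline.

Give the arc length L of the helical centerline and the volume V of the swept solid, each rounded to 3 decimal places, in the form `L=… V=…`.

L=1811.746 V=12806.476

2πR = 2π·41 = 257.610598
per-turn = √(257.610598² + 25²) = √(66363.2200 + 625) = √66988.2200 = 258.820826
L = 7 × 258.820826 = 1811.745782
V = π·1.5² × L = 7.068583 × 1811.745782 = 12806.476290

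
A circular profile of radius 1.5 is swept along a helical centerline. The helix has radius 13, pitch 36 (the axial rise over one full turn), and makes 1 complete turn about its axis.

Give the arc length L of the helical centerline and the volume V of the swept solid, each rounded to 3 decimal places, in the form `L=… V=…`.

2πR = 2π·13 = 81.681409
per-turn = √(81.681409² + 36²) = √(6671.8526 + 1296) = √7967.8526 = 89.262829
L = 1 × 89.262829 = 89.262829
V = π·1.5² × L = 7.068583 × 89.262829 = 630.961755

L=89.263 V=630.962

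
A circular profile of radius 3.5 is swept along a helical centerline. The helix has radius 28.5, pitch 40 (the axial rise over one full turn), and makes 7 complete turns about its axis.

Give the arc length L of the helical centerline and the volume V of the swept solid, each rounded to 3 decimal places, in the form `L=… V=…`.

L=1284.387 V=49429.018

2πR = 2π·28.5 = 179.070781
per-turn = √(179.070781² + 40²) = √(32066.3447 + 1600) = √33666.3447 = 183.483909
L = 7 × 183.483909 = 1284.387360
V = π·3.5² × L = 38.484510 × 1284.387360 = 49429.018204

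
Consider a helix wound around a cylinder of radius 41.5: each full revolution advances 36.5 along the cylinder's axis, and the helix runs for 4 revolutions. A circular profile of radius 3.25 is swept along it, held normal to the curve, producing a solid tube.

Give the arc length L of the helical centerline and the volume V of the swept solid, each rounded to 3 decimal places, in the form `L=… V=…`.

2πR = 2π·41.5 = 260.752190
per-turn = √(260.752190² + 36.5²) = √(67991.7047 + 1332.25) = √69323.9547 = 263.294426
L = 4 × 263.294426 = 1053.177704
V = π·3.25² × L = 33.183072 × 1053.177704 = 34947.671995

L=1053.178 V=34947.672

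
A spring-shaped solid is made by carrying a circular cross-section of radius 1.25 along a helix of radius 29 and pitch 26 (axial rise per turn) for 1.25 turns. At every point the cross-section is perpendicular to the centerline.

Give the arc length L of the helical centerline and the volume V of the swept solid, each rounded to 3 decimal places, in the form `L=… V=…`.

L=230.073 V=1129.366

2πR = 2π·29 = 182.212374
per-turn = √(182.212374² + 26²) = √(33201.3492 + 676) = √33877.3492 = 184.058005
L = 1.25 × 184.058005 = 230.072506
V = π·1.25² × L = 4.908739 × 230.072506 = 1129.365774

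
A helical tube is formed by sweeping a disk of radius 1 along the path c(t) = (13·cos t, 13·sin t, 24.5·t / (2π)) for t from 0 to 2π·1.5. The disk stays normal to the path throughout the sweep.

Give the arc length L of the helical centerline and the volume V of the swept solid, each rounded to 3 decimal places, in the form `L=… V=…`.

2πR = 2π·13 = 81.681409
per-turn = √(81.681409² + 24.5²) = √(6671.8526 + 600.25) = √7272.1026 = 85.276624
L = 1.5 × 85.276624 = 127.914936
V = π·1² × L = 3.141593 × 127.914936 = 401.856623

L=127.915 V=401.857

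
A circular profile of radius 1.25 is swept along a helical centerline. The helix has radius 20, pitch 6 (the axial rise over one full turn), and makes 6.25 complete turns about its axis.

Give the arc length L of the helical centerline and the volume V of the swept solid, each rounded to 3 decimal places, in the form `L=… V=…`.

L=786.293 V=3859.706

2πR = 2π·20 = 125.663706
per-turn = √(125.663706² + 6²) = √(15791.3670 + 36) = √15827.3670 = 125.806864
L = 6.25 × 125.806864 = 786.292900
V = π·1.25² × L = 4.908739 × 786.292900 = 3859.706249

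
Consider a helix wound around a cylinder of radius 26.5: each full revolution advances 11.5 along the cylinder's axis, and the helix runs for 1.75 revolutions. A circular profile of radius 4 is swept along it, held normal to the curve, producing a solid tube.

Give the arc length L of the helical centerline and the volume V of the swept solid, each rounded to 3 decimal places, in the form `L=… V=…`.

L=292.077 V=14681.385

2πR = 2π·26.5 = 166.504411
per-turn = √(166.504411² + 11.5²) = √(27723.7188 + 132.25) = √27855.9688 = 166.901075
L = 1.75 × 166.901075 = 292.076881
V = π·4² × L = 50.265482 × 292.076881 = 14681.385331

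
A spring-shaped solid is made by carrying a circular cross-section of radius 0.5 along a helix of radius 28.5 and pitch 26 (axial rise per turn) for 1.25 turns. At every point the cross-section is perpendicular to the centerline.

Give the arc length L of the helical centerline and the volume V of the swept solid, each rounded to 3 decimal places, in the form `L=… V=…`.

L=226.186 V=177.646

2πR = 2π·28.5 = 179.070781
per-turn = √(179.070781² + 26²) = √(32066.3447 + 676) = √32742.3447 = 180.948459
L = 1.25 × 180.948459 = 226.185573
V = π·0.5² × L = 0.785398 × 226.185573 = 177.645734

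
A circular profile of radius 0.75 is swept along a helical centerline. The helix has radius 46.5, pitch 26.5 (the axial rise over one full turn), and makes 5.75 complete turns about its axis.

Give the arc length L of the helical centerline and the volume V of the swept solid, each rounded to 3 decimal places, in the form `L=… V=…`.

L=1686.863 V=2980.933

2πR = 2π·46.5 = 292.168117
per-turn = √(292.168117² + 26.5²) = √(85362.2085 + 702.25) = √86064.4585 = 293.367446
L = 5.75 × 293.367446 = 1686.862815
V = π·0.75² × L = 1.767146 × 1686.862815 = 2980.932654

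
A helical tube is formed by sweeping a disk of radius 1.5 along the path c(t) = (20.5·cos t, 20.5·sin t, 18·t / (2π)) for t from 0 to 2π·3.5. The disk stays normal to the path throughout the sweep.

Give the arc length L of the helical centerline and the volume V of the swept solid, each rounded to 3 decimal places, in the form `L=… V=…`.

L=455.199 V=3217.614

2πR = 2π·20.5 = 128.805299
per-turn = √(128.805299² + 18²) = √(16590.8050 + 324) = √16914.8050 = 130.056930
L = 3.5 × 130.056930 = 455.199254
V = π·1.5² × L = 7.068583 × 455.199254 = 3217.613926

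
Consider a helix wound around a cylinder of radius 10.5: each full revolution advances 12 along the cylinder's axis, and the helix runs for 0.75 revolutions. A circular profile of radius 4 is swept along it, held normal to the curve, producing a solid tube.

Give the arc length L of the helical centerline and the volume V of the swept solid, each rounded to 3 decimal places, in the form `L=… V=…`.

L=50.292 V=2527.948

2πR = 2π·10.5 = 65.973446
per-turn = √(65.973446² + 12²) = √(4352.4955 + 144) = √4496.4955 = 67.055914
L = 0.75 × 67.055914 = 50.291935
V = π·4² × L = 50.265482 × 50.291935 = 2527.948384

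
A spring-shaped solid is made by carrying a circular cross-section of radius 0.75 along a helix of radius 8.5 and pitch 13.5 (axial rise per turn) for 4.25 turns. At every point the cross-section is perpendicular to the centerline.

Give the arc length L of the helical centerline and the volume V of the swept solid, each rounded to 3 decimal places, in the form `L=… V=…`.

L=234.119 V=413.723

2πR = 2π·8.5 = 53.407075
per-turn = √(53.407075² + 13.5²) = √(2852.3157 + 182.25) = √3034.5657 = 55.086892
L = 4.25 × 55.086892 = 234.119291
V = π·0.75² × L = 1.767146 × 234.119291 = 413.722938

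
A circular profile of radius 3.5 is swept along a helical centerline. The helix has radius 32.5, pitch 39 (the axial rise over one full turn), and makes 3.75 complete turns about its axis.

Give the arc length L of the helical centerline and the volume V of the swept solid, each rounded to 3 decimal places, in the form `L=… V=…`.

2πR = 2π·32.5 = 204.203522
per-turn = √(204.203522² + 39²) = √(41699.0786 + 1521) = √43220.0786 = 207.894393
L = 3.75 × 207.894393 = 779.603973
V = π·3.5² × L = 38.484510 × 779.603973 = 30002.676913

L=779.604 V=30002.677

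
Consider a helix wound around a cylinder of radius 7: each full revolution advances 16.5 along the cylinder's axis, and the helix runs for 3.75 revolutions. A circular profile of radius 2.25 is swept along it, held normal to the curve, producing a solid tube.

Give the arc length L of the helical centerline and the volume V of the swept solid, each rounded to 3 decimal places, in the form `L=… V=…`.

2πR = 2π·7 = 43.982297
per-turn = √(43.982297² + 16.5²) = √(1934.4425 + 272.25) = √2206.6925 = 46.975445
L = 3.75 × 46.975445 = 176.157920
V = π·2.25² × L = 15.904313 × 176.157920 = 2801.670662

L=176.158 V=2801.671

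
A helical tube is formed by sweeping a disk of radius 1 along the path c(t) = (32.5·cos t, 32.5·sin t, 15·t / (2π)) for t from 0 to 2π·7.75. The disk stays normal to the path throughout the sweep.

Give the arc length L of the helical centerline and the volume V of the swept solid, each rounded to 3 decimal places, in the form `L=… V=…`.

2πR = 2π·32.5 = 204.203522
per-turn = √(204.203522² + 15²) = √(41699.0786 + 225) = √41924.0786 = 204.753702
L = 7.75 × 204.753702 = 1586.841193
V = π·1² × L = 3.141593 × 1586.841193 = 4985.208633

L=1586.841 V=4985.209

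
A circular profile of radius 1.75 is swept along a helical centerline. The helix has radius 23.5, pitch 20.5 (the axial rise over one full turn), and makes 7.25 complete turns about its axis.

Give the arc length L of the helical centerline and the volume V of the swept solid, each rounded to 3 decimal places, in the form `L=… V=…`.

2πR = 2π·23.5 = 147.654855
per-turn = √(147.654855² + 20.5²) = √(21801.9561 + 420.25) = √22222.2061 = 149.071144
L = 7.25 × 149.071144 = 1080.765798
V = π·1.75² × L = 9.621128 × 1080.765798 = 10398.185538

L=1080.766 V=10398.186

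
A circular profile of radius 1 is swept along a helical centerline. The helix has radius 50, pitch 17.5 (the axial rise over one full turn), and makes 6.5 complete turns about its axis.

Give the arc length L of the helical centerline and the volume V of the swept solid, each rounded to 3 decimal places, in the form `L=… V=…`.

L=2045.201 V=6425.188

2πR = 2π·50 = 314.159265
per-turn = √(314.159265² + 17.5²) = √(98696.0440 + 306.25) = √99002.2940 = 314.646300
L = 6.5 × 314.646300 = 2045.200949
V = π·1² × L = 3.141593 × 2045.200949 = 6425.188277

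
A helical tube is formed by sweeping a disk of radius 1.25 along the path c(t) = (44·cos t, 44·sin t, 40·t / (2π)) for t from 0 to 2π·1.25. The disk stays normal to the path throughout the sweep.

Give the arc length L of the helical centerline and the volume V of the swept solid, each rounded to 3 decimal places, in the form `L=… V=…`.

L=349.174 V=1714.002

2πR = 2π·44 = 276.460154
per-turn = √(276.460154² + 40²) = √(76430.2165 + 1600) = √78030.2165 = 279.338892
L = 1.25 × 279.338892 = 349.173615
V = π·1.25² × L = 4.908739 × 349.173615 = 1714.001973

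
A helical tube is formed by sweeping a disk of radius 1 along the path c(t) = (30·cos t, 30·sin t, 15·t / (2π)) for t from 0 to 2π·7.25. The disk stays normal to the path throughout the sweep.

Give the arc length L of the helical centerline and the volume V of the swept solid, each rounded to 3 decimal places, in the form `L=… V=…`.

2πR = 2π·30 = 188.495559
per-turn = √(188.495559² + 15²) = √(35530.5758 + 225) = √35755.5758 = 189.091448
L = 7.25 × 189.091448 = 1370.913001
V = π·1² × L = 3.141593 × 1370.913001 = 4306.850211

L=1370.913 V=4306.850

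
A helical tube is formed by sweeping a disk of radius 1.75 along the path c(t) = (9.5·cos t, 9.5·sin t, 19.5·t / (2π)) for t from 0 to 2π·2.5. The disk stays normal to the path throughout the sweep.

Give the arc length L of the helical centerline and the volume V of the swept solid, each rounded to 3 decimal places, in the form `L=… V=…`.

L=156.987 V=1510.390

2πR = 2π·9.5 = 59.690260
per-turn = √(59.690260² + 19.5²) = √(3562.9272 + 380.25) = √3943.1772 = 62.794723
L = 2.5 × 62.794723 = 156.986807
V = π·1.75² × L = 9.621128 × 156.986807 = 1510.390082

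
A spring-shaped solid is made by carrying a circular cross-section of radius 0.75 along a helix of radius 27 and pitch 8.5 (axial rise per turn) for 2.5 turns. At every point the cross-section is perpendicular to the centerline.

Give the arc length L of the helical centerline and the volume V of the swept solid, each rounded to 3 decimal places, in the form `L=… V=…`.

L=424.647 V=750.413

2πR = 2π·27 = 169.646003
per-turn = √(169.646003² + 8.5²) = √(28779.7664 + 72.25) = √28852.0164 = 169.858813
L = 2.5 × 169.858813 = 424.647033
V = π·0.75² × L = 1.767146 × 424.647033 = 750.413250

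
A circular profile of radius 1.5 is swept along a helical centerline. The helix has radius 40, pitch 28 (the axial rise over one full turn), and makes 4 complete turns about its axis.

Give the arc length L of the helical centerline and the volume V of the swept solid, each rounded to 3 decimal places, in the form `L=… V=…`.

2πR = 2π·40 = 251.327412
per-turn = √(251.327412² + 28²) = √(63165.4682 + 784) = √63949.4682 = 252.882321
L = 4 × 252.882321 = 1011.529283
V = π·1.5² × L = 7.068583 × 1011.529283 = 7150.079171

L=1011.529 V=7150.079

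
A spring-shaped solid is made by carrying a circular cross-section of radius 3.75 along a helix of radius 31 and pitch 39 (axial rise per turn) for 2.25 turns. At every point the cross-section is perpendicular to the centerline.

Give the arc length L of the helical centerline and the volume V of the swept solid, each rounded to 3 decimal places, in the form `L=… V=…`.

2πR = 2π·31 = 194.778745
per-turn = √(194.778745² + 39²) = √(37938.7593 + 1521) = √39459.7593 = 198.644807
L = 2.25 × 198.644807 = 446.950816
V = π·3.75² × L = 44.178647 × 446.950816 = 19745.682170

L=446.951 V=19745.682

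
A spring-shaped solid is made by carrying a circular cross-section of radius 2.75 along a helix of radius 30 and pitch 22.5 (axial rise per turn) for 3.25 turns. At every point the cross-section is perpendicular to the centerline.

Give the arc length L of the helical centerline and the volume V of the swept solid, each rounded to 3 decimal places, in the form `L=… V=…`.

L=616.959 V=14657.904

2πR = 2π·30 = 188.495559
per-turn = √(188.495559² + 22.5²) = √(35530.5758 + 506.25) = √36036.8258 = 189.833679
L = 3.25 × 189.833679 = 616.959458
V = π·2.75² × L = 23.758294 × 616.959458 = 14657.904466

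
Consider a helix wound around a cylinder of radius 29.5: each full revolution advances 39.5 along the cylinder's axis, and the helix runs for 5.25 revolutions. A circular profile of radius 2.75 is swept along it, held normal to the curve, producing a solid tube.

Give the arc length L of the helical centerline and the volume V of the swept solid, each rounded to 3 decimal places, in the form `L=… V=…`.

L=994.959 V=23638.538

2πR = 2π·29.5 = 185.353967
per-turn = √(185.353967² + 39.5²) = √(34356.0929 + 1560.25) = √35916.3429 = 189.516076
L = 5.25 × 189.516076 = 994.959397
V = π·2.75² × L = 23.758294 × 994.959397 = 23638.538313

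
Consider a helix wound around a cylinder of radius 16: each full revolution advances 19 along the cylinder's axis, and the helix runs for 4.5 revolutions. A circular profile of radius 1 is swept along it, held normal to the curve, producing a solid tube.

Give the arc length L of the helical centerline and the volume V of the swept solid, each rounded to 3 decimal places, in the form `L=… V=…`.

L=460.398 V=1446.383

2πR = 2π·16 = 100.530965
per-turn = √(100.530965² + 19²) = √(10106.4749 + 361) = √10467.4749 = 102.310678
L = 4.5 × 102.310678 = 460.398053
V = π·1² × L = 3.141593 × 460.398053 = 1446.383140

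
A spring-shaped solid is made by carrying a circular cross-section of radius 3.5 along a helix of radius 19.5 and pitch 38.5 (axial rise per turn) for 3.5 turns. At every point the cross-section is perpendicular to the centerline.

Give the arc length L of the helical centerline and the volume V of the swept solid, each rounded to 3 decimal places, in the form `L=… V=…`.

L=449.500 V=17298.798

2πR = 2π·19.5 = 122.522113
per-turn = √(122.522113² + 38.5²) = √(15011.6683 + 1482.25) = √16493.9183 = 128.428651
L = 3.5 × 128.428651 = 449.500277
V = π·3.5² × L = 38.484510 × 449.500277 = 17298.797912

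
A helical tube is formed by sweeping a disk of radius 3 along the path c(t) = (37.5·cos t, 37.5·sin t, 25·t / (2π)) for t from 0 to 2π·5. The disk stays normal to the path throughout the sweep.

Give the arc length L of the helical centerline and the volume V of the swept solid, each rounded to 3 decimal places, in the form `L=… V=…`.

L=1184.710 V=33496.890

2πR = 2π·37.5 = 235.619449
per-turn = √(235.619449² + 25²) = √(55516.5248 + 625) = √56141.5248 = 236.942028
L = 5 × 236.942028 = 1184.710141
V = π·3² × L = 28.274334 × 1184.710141 = 33496.890089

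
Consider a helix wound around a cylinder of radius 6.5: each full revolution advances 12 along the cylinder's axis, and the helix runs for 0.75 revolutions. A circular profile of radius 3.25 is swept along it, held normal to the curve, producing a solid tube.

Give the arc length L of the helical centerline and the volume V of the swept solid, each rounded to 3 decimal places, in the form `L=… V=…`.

L=31.925 V=1059.382

2πR = 2π·6.5 = 40.840704
per-turn = √(40.840704² + 12²) = √(1667.9631 + 144) = √1811.9631 = 42.567160
L = 0.75 × 42.567160 = 31.925370
V = π·3.25² × L = 33.183072 × 31.925370 = 1059.381874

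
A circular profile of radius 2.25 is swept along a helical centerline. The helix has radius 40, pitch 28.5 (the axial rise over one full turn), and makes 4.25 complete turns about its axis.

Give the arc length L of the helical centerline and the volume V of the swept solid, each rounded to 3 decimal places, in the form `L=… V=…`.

2πR = 2π·40 = 251.327412
per-turn = √(251.327412² + 28.5²) = √(63165.4682 + 812.25) = √63977.7182 = 252.938171
L = 4.25 × 252.938171 = 1074.987225
V = π·2.25² × L = 15.904313 × 1074.987225 = 17096.933095

L=1074.987 V=17096.933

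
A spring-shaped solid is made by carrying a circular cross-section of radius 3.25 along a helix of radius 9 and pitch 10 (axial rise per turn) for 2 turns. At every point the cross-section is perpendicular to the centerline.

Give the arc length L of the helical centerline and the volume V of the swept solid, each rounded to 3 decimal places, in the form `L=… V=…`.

2πR = 2π·9 = 56.548668
per-turn = √(56.548668² + 10²) = √(3197.7518 + 100) = √3297.7518 = 57.426055
L = 2 × 57.426055 = 114.852111
V = π·3.25² × L = 33.183072 × 114.852111 = 3811.145901

L=114.852 V=3811.146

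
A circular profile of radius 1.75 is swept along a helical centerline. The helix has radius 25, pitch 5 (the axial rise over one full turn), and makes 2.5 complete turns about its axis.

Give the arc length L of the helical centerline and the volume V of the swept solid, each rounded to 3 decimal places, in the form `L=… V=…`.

2πR = 2π·25 = 157.079633
per-turn = √(157.079633² + 5²) = √(24674.0110 + 25) = √24699.0110 = 157.159190
L = 2.5 × 157.159190 = 392.897975
V = π·1.75² × L = 9.621128 × 392.897975 = 3780.121513

L=392.898 V=3780.122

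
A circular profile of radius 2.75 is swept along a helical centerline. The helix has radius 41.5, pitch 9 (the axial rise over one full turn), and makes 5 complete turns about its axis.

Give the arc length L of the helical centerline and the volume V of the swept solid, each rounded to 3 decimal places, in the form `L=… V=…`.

2πR = 2π·41.5 = 260.752190
per-turn = √(260.752190² + 9²) = √(67991.7047 + 81) = √68072.7047 = 260.907464
L = 5 × 260.907464 = 1304.537320
V = π·2.75² × L = 23.758294 × 1304.537320 = 30993.581748

L=1304.537 V=30993.582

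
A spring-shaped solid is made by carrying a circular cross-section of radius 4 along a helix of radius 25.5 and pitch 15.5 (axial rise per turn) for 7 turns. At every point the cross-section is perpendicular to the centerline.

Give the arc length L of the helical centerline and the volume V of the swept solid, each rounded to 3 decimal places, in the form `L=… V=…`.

L=1126.785 V=56638.370

2πR = 2π·25.5 = 160.221225
per-turn = √(160.221225² + 15.5²) = √(25670.8410 + 240.25) = √25911.0910 = 160.969224
L = 7 × 160.969224 = 1126.784567
V = π·4² × L = 50.265482 × 1126.784567 = 56638.369906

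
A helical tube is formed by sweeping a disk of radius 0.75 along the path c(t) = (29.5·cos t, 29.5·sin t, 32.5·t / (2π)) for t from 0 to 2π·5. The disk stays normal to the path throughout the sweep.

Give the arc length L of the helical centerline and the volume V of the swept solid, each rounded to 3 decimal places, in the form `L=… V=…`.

L=940.908 V=1662.722

2πR = 2π·29.5 = 185.353967
per-turn = √(185.353967² + 32.5²) = √(34356.0929 + 1056.25) = √35412.3429 = 188.181675
L = 5 × 188.181675 = 940.908377
V = π·0.75² × L = 1.767146 × 940.908377 = 1662.722349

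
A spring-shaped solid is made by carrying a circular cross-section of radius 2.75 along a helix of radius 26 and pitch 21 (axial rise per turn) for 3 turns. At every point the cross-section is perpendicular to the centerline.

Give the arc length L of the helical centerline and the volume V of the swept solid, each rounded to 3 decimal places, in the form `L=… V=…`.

L=494.121 V=11739.475

2πR = 2π·26 = 163.362818
per-turn = √(163.362818² + 21²) = √(26687.4103 + 441) = √27128.4103 = 164.707044
L = 3 × 164.707044 = 494.121132
V = π·2.75² × L = 23.758294 × 494.121132 = 11739.475335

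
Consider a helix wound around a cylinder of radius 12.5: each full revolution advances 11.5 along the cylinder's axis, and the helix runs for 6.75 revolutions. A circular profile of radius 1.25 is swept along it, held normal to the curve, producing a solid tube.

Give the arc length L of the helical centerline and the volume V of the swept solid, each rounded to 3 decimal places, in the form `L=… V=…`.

L=535.797 V=2630.086

2πR = 2π·12.5 = 78.539816
per-turn = √(78.539816² + 11.5²) = √(6168.5028 + 132.25) = √6300.7528 = 79.377281
L = 6.75 × 79.377281 = 535.796647
V = π·1.25² × L = 4.908739 × 535.796647 = 2630.085642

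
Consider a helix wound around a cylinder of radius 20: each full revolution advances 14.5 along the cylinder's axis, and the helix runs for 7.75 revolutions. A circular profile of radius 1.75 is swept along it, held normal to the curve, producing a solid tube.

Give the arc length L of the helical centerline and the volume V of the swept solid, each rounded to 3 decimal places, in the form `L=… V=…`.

L=980.356 V=9432.126

2πR = 2π·20 = 125.663706
per-turn = √(125.663706² + 14.5²) = √(15791.3670 + 210.25) = √16001.6170 = 126.497498
L = 7.75 × 126.497498 = 980.355611
V = π·1.75² × L = 9.621128 × 980.355611 = 9432.126328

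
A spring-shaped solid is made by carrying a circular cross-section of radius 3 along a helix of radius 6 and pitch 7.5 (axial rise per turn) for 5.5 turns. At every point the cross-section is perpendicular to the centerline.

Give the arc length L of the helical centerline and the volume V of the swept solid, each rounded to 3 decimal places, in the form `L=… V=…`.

2πR = 2π·6 = 37.699112
per-turn = √(37.699112² + 7.5²) = √(1421.2230 + 56.25) = √1477.4730 = 38.437911
L = 5.5 × 38.437911 = 211.408513
V = π·3² × L = 28.274334 × 211.408513 = 5977.434876

L=211.409 V=5977.435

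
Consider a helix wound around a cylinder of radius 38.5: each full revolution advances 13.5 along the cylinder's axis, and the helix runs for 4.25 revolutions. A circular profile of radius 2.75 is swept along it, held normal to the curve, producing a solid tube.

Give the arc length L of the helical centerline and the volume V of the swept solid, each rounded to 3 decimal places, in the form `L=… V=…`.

L=1029.686 V=24463.582

2πR = 2π·38.5 = 241.902634
per-turn = √(241.902634² + 13.5²) = √(58516.8845 + 182.25) = √58699.1345 = 242.279043
L = 4.25 × 242.279043 = 1029.685931
V = π·2.75² × L = 23.758294 × 1029.685931 = 24463.581536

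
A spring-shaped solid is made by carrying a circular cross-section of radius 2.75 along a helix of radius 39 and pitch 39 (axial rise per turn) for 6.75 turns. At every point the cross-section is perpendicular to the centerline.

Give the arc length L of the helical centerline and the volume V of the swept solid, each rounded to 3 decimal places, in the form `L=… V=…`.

2πR = 2π·39 = 245.044227
per-turn = √(245.044227² + 39²) = √(60046.6732 + 1521) = √61567.6732 = 248.128340
L = 6.75 × 248.128340 = 1674.866296
V = π·2.75² × L = 23.758294 × 1674.866296 = 39791.966610

L=1674.866 V=39791.967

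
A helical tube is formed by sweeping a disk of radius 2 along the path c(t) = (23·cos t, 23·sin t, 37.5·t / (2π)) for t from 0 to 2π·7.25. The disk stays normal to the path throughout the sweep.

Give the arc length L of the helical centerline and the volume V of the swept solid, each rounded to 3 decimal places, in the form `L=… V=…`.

2πR = 2π·23 = 144.513262
per-turn = √(144.513262² + 37.5²) = √(20884.0829 + 1406.25) = √22290.3329 = 149.299474
L = 7.25 × 149.299474 = 1082.421186
V = π·2² × L = 12.566371 × 1082.421186 = 13602.105783

L=1082.421 V=13602.106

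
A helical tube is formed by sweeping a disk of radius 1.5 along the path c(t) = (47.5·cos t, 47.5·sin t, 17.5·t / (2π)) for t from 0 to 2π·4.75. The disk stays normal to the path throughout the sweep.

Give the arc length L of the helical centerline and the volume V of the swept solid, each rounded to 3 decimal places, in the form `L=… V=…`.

L=1420.079 V=10037.944

2πR = 2π·47.5 = 298.451302
per-turn = √(298.451302² + 17.5²) = √(89073.1797 + 306.25) = √89379.4297 = 298.963927
L = 4.75 × 298.963927 = 1420.078654
V = π·1.5² × L = 7.068583 × 1420.078654 = 10037.944499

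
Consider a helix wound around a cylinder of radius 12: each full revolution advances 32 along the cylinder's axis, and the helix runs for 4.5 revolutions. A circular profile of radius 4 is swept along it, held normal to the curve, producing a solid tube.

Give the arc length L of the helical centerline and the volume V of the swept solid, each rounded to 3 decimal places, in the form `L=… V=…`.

L=368.585 V=18527.114

2πR = 2π·12 = 75.398224
per-turn = √(75.398224² + 32²) = √(5684.8921 + 1024) = √6708.8921 = 81.907827
L = 4.5 × 81.907827 = 368.585222
V = π·4² × L = 50.265482 × 368.585222 = 18527.114001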